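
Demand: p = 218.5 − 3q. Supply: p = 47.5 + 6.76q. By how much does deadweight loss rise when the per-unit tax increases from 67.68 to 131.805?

655.33

Competitive equilibrium: 218.5 − 3q = 47.5 + 6.76q → q* = 17.5205, p* = 165.9385.
For a per-unit tax t: Δq = t/9.76, so DWL = ½·t·(t/9.76) = t²/19.52.
At t = 67.68: DWL = 234.661. At t = 131.805: DWL = 889.988.
Increase = 889.988 − 234.661 = 655.33.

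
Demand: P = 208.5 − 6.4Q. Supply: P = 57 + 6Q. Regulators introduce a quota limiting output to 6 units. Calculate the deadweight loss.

Competitive equilibrium: 208.5 − 6.4Q = 57 + 6Q → Q* = 12.2177, P* = 130.3065.
At Q = 6: demand price = 208.5 − 6.4·6 = 170.1; supply price = 57 + 6·6 = 93.
ΔQ = 12.2177 − 6 = 6.2177; wedge = 170.1 − 93 = 77.1.
The triangle = ½ × 6.2177 × 77.1 = 239.69.

239.69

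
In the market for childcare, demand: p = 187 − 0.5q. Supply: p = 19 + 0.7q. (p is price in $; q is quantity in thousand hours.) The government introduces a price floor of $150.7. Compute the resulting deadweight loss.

$2725.656 thousand

Competitive equilibrium: 187 − 0.5q = 19 + 0.7q → q* = 140, p* = 117.
At the floor p = 150.7, quantity demanded = (187 − 150.7)/0.5 = 72.6.
Sellers' marginal cost at q' = 72.6: 19 + 0.7·72.6 = 69.82.
Δq = 140 − 72.6 = 67.4; wedge = 150.7 − 69.82 = 80.88.
Deadweight loss = ½ × 67.4 × 80.88 = $2725.656 thousand.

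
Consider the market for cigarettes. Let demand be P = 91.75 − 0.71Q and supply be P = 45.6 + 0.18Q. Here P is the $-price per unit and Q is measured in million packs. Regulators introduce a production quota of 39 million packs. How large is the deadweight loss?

Competitive equilibrium: 91.75 − 0.71Q = 45.6 + 0.18Q → Q* = 51.8539, P* = 54.9337.
At Q = 39: demand price = 91.75 − 0.71·39 = 64.06; supply price = 45.6 + 0.18·39 = 52.62.
ΔQ = 51.8539 − 39 = 12.8539; wedge = 64.06 − 52.62 = 11.44.
Deadweight loss = ½ × 12.8539 × 11.44 = $73.52 million.

$73.52 million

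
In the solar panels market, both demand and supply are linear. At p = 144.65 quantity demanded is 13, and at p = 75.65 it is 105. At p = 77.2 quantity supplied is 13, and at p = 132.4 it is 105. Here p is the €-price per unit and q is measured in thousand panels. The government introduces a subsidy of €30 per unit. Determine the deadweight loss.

€333.33 thousand

Demand slope = (75.65 − 144.65)/(105 − 13) = −0.75, so p = 154.4 − 0.75q.
Supply slope = (132.4 − 77.2)/(105 − 13) = 0.6, so p = 69.4 + 0.6q.
Competitive equilibrium: 154.4 − 0.75q = 69.4 + 0.6q → q* = 62.963, p* = 107.1778.
The subsidy lowers effective supply by 30: p = 39.4 + 0.6q.
New quantity: 154.4 − 0.75q = 39.4 + 0.6q → q' = 85.1852.
Overproduction Δq = 85.1852 − 62.963 = 22.2222; wedge = subsidy = 30.
Deadweight loss = ½ × 22.2222 × 30 = €333.33 thousand.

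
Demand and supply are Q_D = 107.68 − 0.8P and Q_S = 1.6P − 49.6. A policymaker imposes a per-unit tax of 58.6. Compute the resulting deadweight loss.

915.72

In inverse form: demand P = 134.6 − 1.25Q, supply P = 31 + 0.625Q.
Competitive equilibrium: 134.6 − 1.25Q = 31 + 0.625Q → Q* = 55.2533, P* = 65.5333.
With the tax, the buyer price exceeds the seller price by 58.6: (134.6 − 1.25Q) − (31 + 0.625Q) = 58.6 → Q' = 24.
ΔQ = 55.2533 − 24 = 31.2533; the wedge equals the tax, 58.6.
Welfare loss = ½ × 31.2533 × 58.6 = 915.72.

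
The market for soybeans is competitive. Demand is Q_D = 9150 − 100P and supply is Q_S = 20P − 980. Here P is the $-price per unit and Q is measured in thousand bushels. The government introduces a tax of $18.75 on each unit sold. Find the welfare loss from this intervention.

In inverse form: demand P = 91.5 − 0.01Q, supply P = 49 + 0.05Q.
Competitive equilibrium: 91.5 − 0.01Q = 49 + 0.05Q → Q* = 708.3333, P* = 84.4167.
With the tax, the buyer price exceeds the seller price by 18.75: (91.5 − 0.01Q) − (49 + 0.05Q) = 18.75 → Q' = 395.8333.
ΔQ = 708.3333 − 395.8333 = 312.5; the wedge equals the tax, 18.75.
Deadweight loss = ½ × 312.5 × 18.75 = $2929.69 thousand.

$2929.69 thousand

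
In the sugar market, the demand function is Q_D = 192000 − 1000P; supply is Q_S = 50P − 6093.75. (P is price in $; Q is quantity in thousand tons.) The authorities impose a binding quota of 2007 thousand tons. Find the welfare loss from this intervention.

In inverse form: demand P = 192 − 0.001Q, supply P = 121.875 + 0.02Q.
Competitive equilibrium: 192 − 0.001Q = 121.875 + 0.02Q → Q* = 3339.2857, P* = 188.6607.
At Q = 2007: demand price = 192 − 0.001·2007 = 189.993; supply price = 121.875 + 0.02·2007 = 162.015.
ΔQ = 3339.2857 − 2007 = 1332.2857; wedge = 189.993 − 162.015 = 27.978.
Deadweight loss = ½ × 1332.2857 × 27.978 = $18637.34 thousand.

$18637.34 thousand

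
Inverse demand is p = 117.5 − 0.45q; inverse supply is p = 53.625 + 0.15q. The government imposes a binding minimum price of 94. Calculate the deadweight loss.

882.47

Competitive equilibrium: 117.5 − 0.45q = 53.625 + 0.15q → q* = 106.4583, p* = 69.5938.
At the floor p = 94, quantity demanded = (117.5 − 94)/0.45 = 52.2222.
Sellers' marginal cost at q' = 52.2222: 53.625 + 0.15·52.2222 = 61.4583.
Δq = 106.4583 − 52.2222 = 54.2361; wedge = 94 − 61.4583 = 32.5417.
DWL = ½ × 54.2361 × 32.5417 = 882.47.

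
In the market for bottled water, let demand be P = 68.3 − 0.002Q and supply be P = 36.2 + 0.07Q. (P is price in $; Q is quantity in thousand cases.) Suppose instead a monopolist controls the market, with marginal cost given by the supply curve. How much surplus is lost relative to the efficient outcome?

$5.23 thousand

Competitive equilibrium: 68.3 − 0.002Q = 36.2 + 0.07Q → Q* = 445.8333, P* = 67.4083.
Marginal revenue: MR = 68.3 − 0.004Q. Set MR = MC: 68.3 − 0.004Q = 36.2 + 0.07Q → Q_m = 433.7838.
Price P_m = 68.3 − 0.002·433.7838 = 67.4324; MC(Q_m) = 36.2 + 0.07·433.7838 = 66.5649.
Competitive Q* = 445.8333, so ΔQ = 12.0495; wedge = 67.4324 − 66.5649 = 0.8675.
DWL = ½ × 12.0495 × 0.8675 = $5.23 thousand.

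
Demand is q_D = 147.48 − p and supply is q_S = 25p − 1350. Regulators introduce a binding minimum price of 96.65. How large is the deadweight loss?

In inverse form: demand p = 147.48 − q, supply p = 54 + 0.04q.
Competitive equilibrium: 147.48 − q = 54 + 0.04q → q* = 89.8846, p* = 57.5954.
At the floor p = 96.65, quantity demanded = (147.48 − 96.65)/1 = 50.83.
Sellers' marginal cost at q' = 50.83: 54 + 0.04·50.83 = 56.0332.
Δq = 89.8846 − 50.83 = 39.0546; wedge = 96.65 − 56.0332 = 40.6168.
Deadweight loss = ½ × 39.0546 × 40.6168 = 793.14.

793.14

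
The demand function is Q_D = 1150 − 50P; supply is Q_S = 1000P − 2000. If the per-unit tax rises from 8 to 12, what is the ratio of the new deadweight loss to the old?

2.25

In inverse form: demand P = 23 − 0.02Q, supply P = 2 + 0.001Q.
Competitive equilibrium: 23 − 0.02Q = 2 + 0.001Q → Q* = 1000, P* = 3.
For a per-unit tax t: ΔQ = t/0.021, so DWL = ½·t·(t/0.021) = t²/0.042.
At t = 8: DWL = 1523.810. At t = 12: DWL = 3428.571.
Ratio = (12/8)² = 2.25.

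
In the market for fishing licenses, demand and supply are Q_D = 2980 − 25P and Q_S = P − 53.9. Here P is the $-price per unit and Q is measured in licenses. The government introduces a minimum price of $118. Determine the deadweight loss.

In inverse form: demand P = 119.2 − 0.04Q, supply P = 53.9 + Q.
Competitive equilibrium: 119.2 − 0.04Q = 53.9 + Q → Q* = 62.7885, P* = 116.6885.
At the floor P = 118, quantity demanded = (119.2 − 118)/0.04 = 30.
Sellers' marginal cost at Q' = 30: 53.9 + 1·30 = 83.9.
ΔQ = 62.7885 − 30 = 32.7885; wedge = 118 − 83.9 = 34.1.
The triangle = ½ × 32.7885 × 34.1 = $559.04.

$559.04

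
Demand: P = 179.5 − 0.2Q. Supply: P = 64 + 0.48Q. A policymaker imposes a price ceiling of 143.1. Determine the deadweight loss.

Competitive equilibrium: 179.5 − 0.2Q = 64 + 0.48Q → Q* = 169.8529, P* = 145.5294.
At the ceiling P = 143.1, quantity supplied = (143.1 − 64)/0.48 = 164.7917.
Willingness to pay at Q' = 164.7917: 179.5 − 0.2·164.7917 = 146.5417.
ΔQ = 169.8529 − 164.7917 = 5.0612; wedge = 146.5417 − 143.1 = 3.4417.
Deadweight loss = ½ × 5.0612 × 3.4417 = 8.71.

8.71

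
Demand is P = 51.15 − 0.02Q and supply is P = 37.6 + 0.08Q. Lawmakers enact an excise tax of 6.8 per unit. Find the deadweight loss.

Competitive equilibrium: 51.15 − 0.02Q = 37.6 + 0.08Q → Q* = 135.5, P* = 48.44.
With the tax, the buyer price exceeds the seller price by 6.8: (51.15 − 0.02Q) − (37.6 + 0.08Q) = 6.8 → Q' = 67.5.
ΔQ = 135.5 − 67.5 = 68; the wedge equals the tax, 6.8.
Deadweight loss = ½ × 68 × 6.8 = 231.20.

231.20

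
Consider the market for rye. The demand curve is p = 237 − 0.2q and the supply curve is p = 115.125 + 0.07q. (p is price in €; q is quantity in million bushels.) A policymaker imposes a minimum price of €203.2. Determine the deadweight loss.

Competitive equilibrium: 237 − 0.2q = 115.125 + 0.07q → q* = 451.3889, p* = 146.7222.
At the floor p = 203.2, quantity demanded = (237 − 203.2)/0.2 = 169.
Sellers' marginal cost at q' = 169: 115.125 + 0.07·169 = 126.955.
Δq = 451.3889 − 169 = 282.3889; wedge = 203.2 − 126.955 = 76.245.
Welfare loss = ½ × 282.3889 × 76.245 = €10765.37 million.

€10765.37 million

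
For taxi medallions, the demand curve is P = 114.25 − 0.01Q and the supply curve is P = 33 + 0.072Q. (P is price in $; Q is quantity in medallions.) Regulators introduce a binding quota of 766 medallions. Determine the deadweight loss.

$2072.93

Competitive equilibrium: 114.25 − 0.01Q = 33 + 0.072Q → Q* = 990.8537, P* = 104.3415.
At Q = 766: demand price = 114.25 − 0.01·766 = 106.59; supply price = 33 + 0.072·766 = 88.152.
ΔQ = 990.8537 − 766 = 224.8537; wedge = 106.59 − 88.152 = 18.438.
DWL = ½ × 224.8537 × 18.438 = $2072.93.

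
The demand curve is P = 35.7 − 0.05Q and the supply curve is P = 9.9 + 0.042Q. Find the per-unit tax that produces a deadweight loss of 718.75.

11.5

Competitive equilibrium: 35.7 − 0.05Q = 9.9 + 0.042Q → Q* = 280.4348, P* = 21.6783.
A tax t gives ΔQ = t/0.092 and wedge t, so DWL = t²/0.184.
t²/0.184 = 718.75 → t² = 132.25 → t = 11.5.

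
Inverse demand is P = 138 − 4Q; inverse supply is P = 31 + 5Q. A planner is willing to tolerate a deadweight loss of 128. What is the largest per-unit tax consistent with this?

Competitive equilibrium: 138 − 4Q = 31 + 5Q → Q* = 11.8889, P* = 90.4444.
A tax t gives ΔQ = t/9 and wedge t, so DWL = t²/18.
t²/18 = 128 → t² = 2304 → t = 48.

48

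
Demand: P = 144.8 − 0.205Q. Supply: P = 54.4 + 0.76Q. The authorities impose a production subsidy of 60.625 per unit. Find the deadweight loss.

1904.35

Competitive equilibrium: 144.8 − 0.205Q = 54.4 + 0.76Q → Q* = 93.6788, P* = 125.5959.
The subsidy lowers effective supply by 60.625: P = 0.76Q − 6.225.
New quantity: 144.8 − 0.205Q = 0.76Q − 6.225 → Q' = 156.5026.
Overproduction ΔQ = 156.5026 − 93.6788 = 62.8238; wedge = subsidy = 60.625.
DWL = ½ × 62.8238 × 60.625 = 1904.35.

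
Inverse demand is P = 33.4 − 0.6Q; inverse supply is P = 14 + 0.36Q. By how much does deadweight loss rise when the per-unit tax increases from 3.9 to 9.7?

41.08

Competitive equilibrium: 33.4 − 0.6Q = 14 + 0.36Q → Q* = 20.2083, P* = 21.275.
For a per-unit tax t: ΔQ = t/0.96, so DWL = ½·t·(t/0.96) = t²/1.92.
At t = 3.9: DWL = 7.922. At t = 9.7: DWL = 49.005.
Increase = 49.005 − 7.922 = 41.08.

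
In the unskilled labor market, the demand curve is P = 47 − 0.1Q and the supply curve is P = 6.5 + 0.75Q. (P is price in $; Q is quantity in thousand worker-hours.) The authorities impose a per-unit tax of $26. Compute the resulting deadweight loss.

Competitive equilibrium: 47 − 0.1Q = 6.5 + 0.75Q → Q* = 47.6471, P* = 42.2353.
With the tax, the buyer price exceeds the seller price by 26: (47 − 0.1Q) − (6.5 + 0.75Q) = 26 → Q' = 17.0588.
ΔQ = 47.6471 − 17.0588 = 30.5883; the wedge equals the tax, 26.
Deadweight loss = ½ × 30.5883 × 26 = $397.65 thousand.

$397.65 thousand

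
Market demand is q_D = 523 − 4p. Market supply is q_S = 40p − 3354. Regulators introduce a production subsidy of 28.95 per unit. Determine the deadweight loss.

In inverse form: demand p = 130.75 − 0.25q, supply p = 83.85 + 0.025q.
Competitive equilibrium: 130.75 − 0.25q = 83.85 + 0.025q → q* = 170.5455, p* = 88.1136.
The subsidy lowers effective supply by 28.95: p = 54.9 + 0.025q.
New quantity: 130.75 − 0.25q = 54.9 + 0.025q → q' = 275.8182.
Overproduction Δq = 275.8182 − 170.5455 = 105.2727; wedge = subsidy = 28.95.
The triangle = ½ × 105.2727 × 28.95 = 1523.82.

1523.82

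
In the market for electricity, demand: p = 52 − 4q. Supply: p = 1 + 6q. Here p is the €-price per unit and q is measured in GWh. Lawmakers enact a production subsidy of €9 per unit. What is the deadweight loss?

€4.05

Competitive equilibrium: 52 − 4q = 1 + 6q → q* = 5.1, p* = 31.6.
The subsidy lowers effective supply by 9: p = 6q − 8.
New quantity: 52 − 4q = 6q − 8 → q' = 6.
Overproduction Δq = 6 − 5.1 = 0.9; wedge = subsidy = 9.
Welfare loss = ½ × 0.9 × 9 = €4.05.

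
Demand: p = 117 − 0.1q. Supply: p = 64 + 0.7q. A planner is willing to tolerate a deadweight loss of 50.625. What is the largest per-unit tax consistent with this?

9

Competitive equilibrium: 117 − 0.1q = 64 + 0.7q → q* = 66.25, p* = 110.375.
A tax t gives Δq = t/0.8 and wedge t, so DWL = t²/1.6.
t²/1.6 = 50.625 → t² = 81 → t = 9.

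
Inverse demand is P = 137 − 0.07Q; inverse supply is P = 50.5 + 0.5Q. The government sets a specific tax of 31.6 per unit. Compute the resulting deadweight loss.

875.93

Competitive equilibrium: 137 − 0.07Q = 50.5 + 0.5Q → Q* = 151.7544, P* = 126.3772.
With the tax, the buyer price exceeds the seller price by 31.6: (137 − 0.07Q) − (50.5 + 0.5Q) = 31.6 → Q' = 96.3158.
ΔQ = 151.7544 − 96.3158 = 55.4386; the wedge equals the tax, 31.6.
Deadweight loss = ½ × 55.4386 × 31.6 = 875.93.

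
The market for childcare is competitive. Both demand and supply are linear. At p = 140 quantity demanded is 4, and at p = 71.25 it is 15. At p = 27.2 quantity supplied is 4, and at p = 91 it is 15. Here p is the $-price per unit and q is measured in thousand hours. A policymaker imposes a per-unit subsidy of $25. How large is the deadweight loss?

Demand slope = (71.25 − 140)/(15 − 4) = −6.25, so p = 165 − 6.25q.
Supply slope = (91 − 27.2)/(15 − 4) = 5.8, so p = 4 + 5.8q.
Competitive equilibrium: 165 − 6.25q = 4 + 5.8q → q* = 13.361, p* = 81.4938.
The subsidy lowers effective supply by 25: p = 5.8q − 21.
New quantity: 165 − 6.25q = 5.8q − 21 → q' = 15.4357.
Overproduction Δq = 15.4357 − 13.361 = 2.0747; wedge = subsidy = 25.
DWL = ½ × 2.0747 × 25 = $25.93 thousand.

$25.93 thousand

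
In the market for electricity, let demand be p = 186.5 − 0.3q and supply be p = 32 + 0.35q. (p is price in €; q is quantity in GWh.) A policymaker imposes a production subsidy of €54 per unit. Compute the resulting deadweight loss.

Competitive equilibrium: 186.5 − 0.3q = 32 + 0.35q → q* = 237.6923, p* = 115.1923.
The subsidy lowers effective supply by 54: p = 0.35q − 22.
New quantity: 186.5 − 0.3q = 0.35q − 22 → q' = 320.7692.
Overproduction Δq = 320.7692 − 237.6923 = 83.0769; wedge = subsidy = 54.
The triangle = ½ × 83.0769 × 54 = €2243.08.

€2243.08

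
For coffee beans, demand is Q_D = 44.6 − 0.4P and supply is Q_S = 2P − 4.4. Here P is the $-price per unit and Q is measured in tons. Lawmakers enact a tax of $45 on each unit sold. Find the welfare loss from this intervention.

$337.50

In inverse form: demand P = 111.5 − 2.5Q, supply P = 2.2 + 0.5Q.
Competitive equilibrium: 111.5 − 2.5Q = 2.2 + 0.5Q → Q* = 36.4333, P* = 20.4167.
With the tax, the buyer price exceeds the seller price by 45: (111.5 − 2.5Q) − (2.2 + 0.5Q) = 45 → Q' = 21.4333.
ΔQ = 36.4333 − 21.4333 = 15; the wedge equals the tax, 45.
Welfare loss = ½ × 15 × 45 = $337.50.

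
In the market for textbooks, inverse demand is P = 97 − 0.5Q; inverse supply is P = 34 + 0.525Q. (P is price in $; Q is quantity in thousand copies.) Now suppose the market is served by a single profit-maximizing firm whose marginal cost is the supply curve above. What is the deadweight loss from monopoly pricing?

$208.13 thousand

Competitive equilibrium: 97 − 0.5Q = 34 + 0.525Q → Q* = 61.4634, P* = 66.2683.
Marginal revenue: MR = 97 − Q. Set MR = MC: 97 − Q = 34 + 0.525Q → Q_m = 41.3115.
Price P_m = 97 − 0.5·41.3115 = 76.3443; MC(Q_m) = 34 + 0.525·41.3115 = 55.6885.
Competitive Q* = 61.4634, so ΔQ = 20.1519; wedge = 76.3443 − 55.6885 = 20.6558.
The triangle = ½ × 20.1519 × 20.6558 = $208.13 thousand.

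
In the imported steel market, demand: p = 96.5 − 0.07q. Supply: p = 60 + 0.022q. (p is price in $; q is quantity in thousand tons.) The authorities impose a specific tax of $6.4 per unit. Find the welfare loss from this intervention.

Competitive equilibrium: 96.5 − 0.07q = 60 + 0.022q → q* = 396.7391, p* = 68.7283.
With the tax, the buyer price exceeds the seller price by 6.4: (96.5 − 0.07q) − (60 + 0.022q) = 6.4 → q' = 327.1739.
Δq = 396.7391 − 327.1739 = 69.5652; the wedge equals the tax, 6.4.
The triangle = ½ × 69.5652 × 6.4 = $222.61 thousand.

$222.61 thousand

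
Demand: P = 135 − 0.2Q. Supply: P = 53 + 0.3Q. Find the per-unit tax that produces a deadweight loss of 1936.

Competitive equilibrium: 135 − 0.2Q = 53 + 0.3Q → Q* = 164, P* = 102.2.
A tax t gives ΔQ = t/0.5 and wedge t, so DWL = t²/1.
t²/1 = 1936 → t² = 1936 → t = 44.

44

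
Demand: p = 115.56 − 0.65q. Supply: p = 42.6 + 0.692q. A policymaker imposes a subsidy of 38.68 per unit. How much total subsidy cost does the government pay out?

3217.76

Competitive equilibrium: 115.56 − 0.65q = 42.6 + 0.692q → q* = 54.3666, p* = 80.2217.
The subsidy lowers effective supply by 38.68: p = 3.92 + 0.692q.
New quantity: 115.56 − 0.65q = 3.92 + 0.692q → q' = 83.1893.
Total subsidy cost = 38.68 × 83.1893 = 3217.76.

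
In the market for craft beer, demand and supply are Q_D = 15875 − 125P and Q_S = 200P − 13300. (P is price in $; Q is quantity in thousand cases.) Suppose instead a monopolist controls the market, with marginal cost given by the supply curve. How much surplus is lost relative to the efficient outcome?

$20430.49 thousand

In inverse form: demand P = 127 − 0.008Q, supply P = 66.5 + 0.005Q.
Competitive equilibrium: 127 − 0.008Q = 66.5 + 0.005Q → Q* = 4653.84615, P* = 89.76923.
Marginal revenue: MR = 127 − 0.016Q. Set MR = MC: 127 − 0.016Q = 66.5 + 0.005Q → Q_m = 2880.95238.
Price P_m = 127 − 0.008·2880.95238 = 103.95238; MC(Q_m) = 66.5 + 0.005·2880.95238 = 80.90476.
Competitive Q* = 4653.84615, so ΔQ = 1772.89377; wedge = 103.95238 − 80.90476 = 23.04762.
Welfare loss = ½ × 1772.89377 × 23.04762 = $20430.49 thousand.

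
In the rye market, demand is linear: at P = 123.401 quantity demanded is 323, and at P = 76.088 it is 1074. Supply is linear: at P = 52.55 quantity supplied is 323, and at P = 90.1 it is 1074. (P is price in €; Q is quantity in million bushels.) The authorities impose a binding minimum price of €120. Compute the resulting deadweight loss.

€18551.62 million

Demand slope = (76.088 − 123.401)/(1074 − 323) = −0.063, so P = 143.75 − 0.063Q.
Supply slope = (90.1 − 52.55)/(1074 − 323) = 0.05, so P = 36.4 + 0.05Q.
Competitive equilibrium: 143.75 − 0.063Q = 36.4 + 0.05Q → Q* = 950, P* = 83.9.
At the floor P = 120, quantity demanded = (143.75 − 120)/0.063 = 376.9841.
Sellers' marginal cost at Q' = 376.9841: 36.4 + 0.05·376.9841 = 55.2492.
ΔQ = 950 − 376.9841 = 573.0159; wedge = 120 − 55.2492 = 64.7508.
Welfare loss = ½ × 573.0159 × 64.7508 = €18551.62 million.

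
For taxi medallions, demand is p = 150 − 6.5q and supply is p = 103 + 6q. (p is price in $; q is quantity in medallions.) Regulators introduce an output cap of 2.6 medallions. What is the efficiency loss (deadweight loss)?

$8.41

Competitive equilibrium: 150 − 6.5q = 103 + 6q → q* = 3.76, p* = 125.56.
At q = 2.6: demand price = 150 − 6.5·2.6 = 133.1; supply price = 103 + 6·2.6 = 118.6.
Δq = 3.76 − 2.6 = 1.16; wedge = 133.1 − 118.6 = 14.5.
The triangle = ½ × 1.16 × 14.5 = $8.41.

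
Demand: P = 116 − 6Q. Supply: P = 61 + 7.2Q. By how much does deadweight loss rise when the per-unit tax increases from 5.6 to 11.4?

3.73

Competitive equilibrium: 116 − 6Q = 61 + 7.2Q → Q* = 4.1667, P* = 91.
For a per-unit tax t: ΔQ = t/13.2, so DWL = ½·t·(t/13.2) = t²/26.4.
At t = 5.6: DWL = 1.1879. At t = 11.4: DWL = 4.9227.
Increase = 4.9227 − 1.1879 = 3.73.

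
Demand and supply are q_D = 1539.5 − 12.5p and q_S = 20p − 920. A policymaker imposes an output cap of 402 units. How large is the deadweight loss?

In inverse form: demand p = 123.16 − 0.08q, supply p = 46 + 0.05q.
Competitive equilibrium: 123.16 − 0.08q = 46 + 0.05q → q* = 593.5385, p* = 75.6769.
At q = 402: demand price = 123.16 − 0.08·402 = 91; supply price = 46 + 0.05·402 = 66.1.
Δq = 593.5385 − 402 = 191.5385; wedge = 91 − 66.1 = 24.9.
Deadweight loss = ½ × 191.5385 × 24.9 = 2384.65.

2384.65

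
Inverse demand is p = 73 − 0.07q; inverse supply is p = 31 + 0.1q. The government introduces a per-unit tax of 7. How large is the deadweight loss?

Competitive equilibrium: 73 − 0.07q = 31 + 0.1q → q* = 247.0588, p* = 55.7059.
With the tax, the buyer price exceeds the seller price by 7: (73 − 0.07q) − (31 + 0.1q) = 7 → q' = 205.8824.
Δq = 247.0588 − 205.8824 = 41.1764; the wedge equals the tax, 7.
The triangle = ½ × 41.1764 × 7 = 144.12.

144.12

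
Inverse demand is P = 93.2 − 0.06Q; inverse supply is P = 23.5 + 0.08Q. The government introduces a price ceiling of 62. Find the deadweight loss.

19.31

Competitive equilibrium: 93.2 − 0.06Q = 23.5 + 0.08Q → Q* = 497.8571, P* = 63.3286.
At the ceiling P = 62, quantity supplied = (62 − 23.5)/0.08 = 481.25.
Willingness to pay at Q' = 481.25: 93.2 − 0.06·481.25 = 64.325.
ΔQ = 497.8571 − 481.25 = 16.6071; wedge = 64.325 − 62 = 2.325.
Welfare loss = ½ × 16.6071 × 2.325 = 19.31.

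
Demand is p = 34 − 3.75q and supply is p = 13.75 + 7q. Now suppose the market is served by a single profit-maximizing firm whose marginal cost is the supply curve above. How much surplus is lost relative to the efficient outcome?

Competitive equilibrium: 34 − 3.75q = 13.75 + 7q → q* = 1.8837, p* = 26.936.
Marginal revenue: MR = 34 − 7.5q. Set MR = MC: 34 − 7.5q = 13.75 + 7q → q_m = 1.3966.
Price p_m = 34 − 3.75·1.3966 = 28.7628; MC(q_m) = 13.75 + 7·1.3966 = 23.5262.
Competitive q* = 1.8837, so Δq = 0.4871; wedge = 28.7628 − 23.5262 = 5.2366.
Deadweight loss = ½ × 0.4871 × 5.2366 = 1.28.

1.28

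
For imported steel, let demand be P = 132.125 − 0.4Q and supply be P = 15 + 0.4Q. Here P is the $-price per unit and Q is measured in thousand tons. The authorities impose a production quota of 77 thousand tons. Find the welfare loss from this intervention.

$1926.89 thousand

Competitive equilibrium: 132.125 − 0.4Q = 15 + 0.4Q → Q* = 146.4063, P* = 73.5625.
At Q = 77: demand price = 132.125 − 0.4·77 = 101.325; supply price = 15 + 0.4·77 = 45.8.
ΔQ = 146.4063 − 77 = 69.4063; wedge = 101.325 − 45.8 = 55.525.
The triangle = ½ × 69.4063 × 55.525 = $1926.89 thousand.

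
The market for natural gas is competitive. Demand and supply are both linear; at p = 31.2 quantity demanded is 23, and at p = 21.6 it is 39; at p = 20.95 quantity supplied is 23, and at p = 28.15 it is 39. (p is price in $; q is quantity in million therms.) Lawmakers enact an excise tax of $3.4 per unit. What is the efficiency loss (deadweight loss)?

$5.50 million

Demand slope = (21.6 − 31.2)/(39 − 23) = −0.6, so p = 45 − 0.6q.
Supply slope = (28.15 − 20.95)/(39 − 23) = 0.45, so p = 10.6 + 0.45q.
Competitive equilibrium: 45 − 0.6q = 10.6 + 0.45q → q* = 32.7619, p* = 25.3429.
With the tax, the buyer price exceeds the seller price by 3.4: (45 − 0.6q) − (10.6 + 0.45q) = 3.4 → q' = 29.5238.
Δq = 32.7619 − 29.5238 = 3.2381; the wedge equals the tax, 3.4.
Welfare loss = ½ × 3.2381 × 3.4 = $5.50 million.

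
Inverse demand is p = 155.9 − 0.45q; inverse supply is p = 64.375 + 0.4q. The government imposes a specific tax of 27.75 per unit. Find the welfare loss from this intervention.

Competitive equilibrium: 155.9 − 0.45q = 64.375 + 0.4q → q* = 107.6765, p* = 107.4456.
With the tax, the buyer price exceeds the seller price by 27.75: (155.9 − 0.45q) − (64.375 + 0.4q) = 27.75 → q' = 75.0294.
Δq = 107.6765 − 75.0294 = 32.6471; the wedge equals the tax, 27.75.
The triangle = ½ × 32.6471 × 27.75 = 452.98.

452.98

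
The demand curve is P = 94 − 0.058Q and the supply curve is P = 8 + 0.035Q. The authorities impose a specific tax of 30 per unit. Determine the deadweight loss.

Competitive equilibrium: 94 − 0.058Q = 8 + 0.035Q → Q* = 924.7312, P* = 40.3656.
With the tax, the buyer price exceeds the seller price by 30: (94 − 0.058Q) − (8 + 0.035Q) = 30 → Q' = 602.1505.
ΔQ = 924.7312 − 602.1505 = 322.5807; the wedge equals the tax, 30.
The triangle = ½ × 322.5807 × 30 = 4838.71.

4838.71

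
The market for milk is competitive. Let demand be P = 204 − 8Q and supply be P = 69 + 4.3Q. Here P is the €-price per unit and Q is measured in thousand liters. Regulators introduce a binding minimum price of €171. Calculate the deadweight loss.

Competitive equilibrium: 204 − 8Q = 69 + 4.3Q → Q* = 10.9756, P* = 116.1951.
At the floor P = 171, quantity demanded = (204 − 171)/8 = 4.125.
Sellers' marginal cost at Q' = 4.125: 69 + 4.3·4.125 = 86.7375.
ΔQ = 10.9756 − 4.125 = 6.8506; wedge = 171 − 86.7375 = 84.2625.
The triangle = ½ × 6.8506 × 84.2625 = €288.62 thousand.

€288.62 thousand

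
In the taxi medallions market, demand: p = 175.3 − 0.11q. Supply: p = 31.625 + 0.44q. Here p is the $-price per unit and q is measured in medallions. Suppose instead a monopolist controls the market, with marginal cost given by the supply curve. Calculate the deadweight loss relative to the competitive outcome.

$521.28

Competitive equilibrium: 175.3 − 0.11q = 31.625 + 0.44q → q* = 261.2273, p* = 146.565.
Marginal revenue: MR = 175.3 − 0.22q. Set MR = MC: 175.3 − 0.22q = 31.625 + 0.44q → q_m = 217.6894.
Price p_m = 175.3 − 0.11·217.6894 = 151.3542; MC(q_m) = 31.625 + 0.44·217.6894 = 127.4083.
Competitive q* = 261.2273, so Δq = 43.5379; wedge = 151.3542 − 127.4083 = 23.9459.
The triangle = ½ × 43.5379 × 23.9459 = $521.28.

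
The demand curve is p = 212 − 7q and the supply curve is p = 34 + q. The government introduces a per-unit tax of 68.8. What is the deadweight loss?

Competitive equilibrium: 212 − 7q = 34 + q → q* = 22.25, p* = 56.25.
With the tax, the buyer price exceeds the seller price by 68.8: (212 − 7q) − (34 + q) = 68.8 → q' = 13.65.
Δq = 22.25 − 13.65 = 8.6; the wedge equals the tax, 68.8.
Deadweight loss = ½ × 8.6 × 68.8 = 295.84.

295.84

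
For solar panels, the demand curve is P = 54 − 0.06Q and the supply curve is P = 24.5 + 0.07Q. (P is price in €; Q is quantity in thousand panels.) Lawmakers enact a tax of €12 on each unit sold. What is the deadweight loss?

€553.85 thousand

Competitive equilibrium: 54 − 0.06Q = 24.5 + 0.07Q → Q* = 226.9231, P* = 40.3846.
With the tax, the buyer price exceeds the seller price by 12: (54 − 0.06Q) − (24.5 + 0.07Q) = 12 → Q' = 134.6154.
ΔQ = 226.9231 − 134.6154 = 92.3077; the wedge equals the tax, 12.
The triangle = ½ × 92.3077 × 12 = €553.85 thousand.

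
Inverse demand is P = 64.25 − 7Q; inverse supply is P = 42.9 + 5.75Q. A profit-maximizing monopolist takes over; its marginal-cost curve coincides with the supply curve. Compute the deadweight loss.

Competitive equilibrium: 64.25 − 7Q = 42.9 + 5.75Q → Q* = 1.6745, P* = 52.5284.
Marginal revenue: MR = 64.25 − 14Q. Set MR = MC: 64.25 − 14Q = 42.9 + 5.75Q → Q_m = 1.081.
Price P_m = 64.25 − 7·1.081 = 56.683; MC(Q_m) = 42.9 + 5.75·1.081 = 49.1158.
Competitive Q* = 1.6745, so ΔQ = 0.5935; wedge = 56.683 − 49.1158 = 7.5672.
Welfare loss = ½ × 0.5935 × 7.5672 = 2.25.

2.25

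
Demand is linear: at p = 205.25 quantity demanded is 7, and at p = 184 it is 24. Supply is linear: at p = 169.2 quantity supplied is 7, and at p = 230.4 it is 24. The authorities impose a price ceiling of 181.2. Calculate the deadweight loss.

Demand slope = (184 − 205.25)/(24 − 7) = −1.25, so p = 214 − 1.25q.
Supply slope = (230.4 − 169.2)/(24 − 7) = 3.6, so p = 144 + 3.6q.
Competitive equilibrium: 214 − 1.25q = 144 + 3.6q → q* = 14.433, p* = 195.9588.
At the ceiling p = 181.2, quantity supplied = (181.2 − 144)/3.6 = 10.3333.
Willingness to pay at q' = 10.3333: 214 − 1.25·10.3333 = 201.0834.
Δq = 14.433 − 10.3333 = 4.0997; wedge = 201.0834 − 181.2 = 19.8834.
Deadweight loss = ½ × 4.0997 × 19.8834 = 40.76.

40.76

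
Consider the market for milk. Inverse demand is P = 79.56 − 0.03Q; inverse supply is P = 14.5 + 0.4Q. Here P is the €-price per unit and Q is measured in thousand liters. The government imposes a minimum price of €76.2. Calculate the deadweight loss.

Competitive equilibrium: 79.56 − 0.03Q = 14.5 + 0.4Q → Q* = 151.3023, P* = 75.0209.
At the floor P = 76.2, quantity demanded = (79.56 − 76.2)/0.03 = 112.
Sellers' marginal cost at Q' = 112: 14.5 + 0.4·112 = 59.3.
ΔQ = 151.3023 − 112 = 39.3023; wedge = 76.2 − 59.3 = 16.9.
Welfare loss = ½ × 39.3023 × 16.9 = €332.10 thousand.

€332.10 thousand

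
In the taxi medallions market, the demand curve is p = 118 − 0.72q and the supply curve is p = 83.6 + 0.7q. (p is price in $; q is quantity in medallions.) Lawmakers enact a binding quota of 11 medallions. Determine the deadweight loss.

$124.19

Competitive equilibrium: 118 − 0.72q = 83.6 + 0.7q → q* = 24.2254, p* = 100.5577.
At q = 11: demand price = 118 − 0.72·11 = 110.08; supply price = 83.6 + 0.7·11 = 91.3.
Δq = 24.2254 − 11 = 13.2254; wedge = 110.08 − 91.3 = 18.78.
Deadweight loss = ½ × 13.2254 × 18.78 = $124.19.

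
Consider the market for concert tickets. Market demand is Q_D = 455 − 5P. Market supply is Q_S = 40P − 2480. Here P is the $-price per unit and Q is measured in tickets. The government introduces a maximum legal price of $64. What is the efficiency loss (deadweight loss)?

In inverse form: demand P = 91 − 0.2Q, supply P = 62 + 0.025Q.
Competitive equilibrium: 91 − 0.2Q = 62 + 0.025Q → Q* = 128.8889, P* = 65.2222.
At the ceiling P = 64, quantity supplied = (64 − 62)/0.025 = 80.
Willingness to pay at Q' = 80: 91 − 0.2·80 = 75.
ΔQ = 128.8889 − 80 = 48.8889; wedge = 75 − 64 = 11.
Deadweight loss = ½ × 48.8889 × 11 = $268.89.

$268.89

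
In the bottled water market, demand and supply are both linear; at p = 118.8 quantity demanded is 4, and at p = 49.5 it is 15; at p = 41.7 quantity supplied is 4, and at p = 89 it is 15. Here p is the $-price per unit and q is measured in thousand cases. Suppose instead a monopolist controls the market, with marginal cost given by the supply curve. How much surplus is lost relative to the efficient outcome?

$93.61 thousand

Demand slope = (49.5 − 118.8)/(15 − 4) = −6.3, so p = 144 − 6.3q.
Supply slope = (89 − 41.7)/(15 − 4) = 4.3, so p = 24.5 + 4.3q.
Competitive equilibrium: 144 − 6.3q = 24.5 + 4.3q → q* = 11.2736, p* = 72.9764.
Marginal revenue: MR = 144 − 12.6q. Set MR = MC: 144 − 12.6q = 24.5 + 4.3q → q_m = 7.071.
Price p_m = 144 − 6.3·7.071 = 99.4527; MC(q_m) = 24.5 + 4.3·7.071 = 54.9053.
Competitive q* = 11.2736, so Δq = 4.2026; wedge = 99.4527 − 54.9053 = 44.5474.
Welfare loss = ½ × 4.2026 × 44.5474 = $93.61 thousand.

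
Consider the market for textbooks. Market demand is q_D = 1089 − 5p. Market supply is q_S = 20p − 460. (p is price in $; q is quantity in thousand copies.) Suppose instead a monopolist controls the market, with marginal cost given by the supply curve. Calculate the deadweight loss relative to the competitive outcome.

In inverse form: demand p = 217.8 − 0.2q, supply p = 23 + 0.05q.
Competitive equilibrium: 217.8 − 0.2q = 23 + 0.05q → q* = 779.2, p* = 61.96.
Marginal revenue: MR = 217.8 − 0.4q. Set MR = MC: 217.8 − 0.4q = 23 + 0.05q → q_m = 432.88889.
Price p_m = 217.8 − 0.2·432.88889 = 131.22222; MC(q_m) = 23 + 0.05·432.88889 = 44.64444.
Competitive q* = 779.2, so Δq = 346.31111; wedge = 131.22222 − 44.64444 = 86.57778.
Welfare loss = ½ × 346.31111 × 86.57778 = $14991.42 thousand.

$14991.42 thousand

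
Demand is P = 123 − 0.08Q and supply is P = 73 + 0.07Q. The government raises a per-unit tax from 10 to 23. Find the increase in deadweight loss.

Competitive equilibrium: 123 − 0.08Q = 73 + 0.07Q → Q* = 333.3333, P* = 96.3333.
For a per-unit tax t: ΔQ = t/0.15, so DWL = ½·t·(t/0.15) = t²/0.3.
At t = 10: DWL = 333.333. At t = 23: DWL = 1763.333.
Increase = 1763.333 − 333.333 = 1430.

1430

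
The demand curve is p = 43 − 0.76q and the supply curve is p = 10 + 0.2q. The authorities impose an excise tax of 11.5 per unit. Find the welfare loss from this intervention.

Competitive equilibrium: 43 − 0.76q = 10 + 0.2q → q* = 34.375, p* = 16.875.
With the tax, the buyer price exceeds the seller price by 11.5: (43 − 0.76q) − (10 + 0.2q) = 11.5 → q' = 22.3958.
Δq = 34.375 − 22.3958 = 11.9792; the wedge equals the tax, 11.5.
The triangle = ½ × 11.9792 × 11.5 = 68.88.

68.88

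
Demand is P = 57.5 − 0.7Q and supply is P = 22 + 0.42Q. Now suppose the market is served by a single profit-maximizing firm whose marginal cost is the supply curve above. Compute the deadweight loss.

Competitive equilibrium: 57.5 − 0.7Q = 22 + 0.42Q → Q* = 31.6964, P* = 35.3125.
Marginal revenue: MR = 57.5 − 1.4Q. Set MR = MC: 57.5 − 1.4Q = 22 + 0.42Q → Q_m = 19.5055.
Price P_m = 57.5 − 0.7·19.5055 = 43.8462; MC(Q_m) = 22 + 0.42·19.5055 = 30.1923.
Competitive Q* = 31.6964, so ΔQ = 12.1909; wedge = 43.8462 − 30.1923 = 13.6539.
Deadweight loss = ½ × 12.1909 × 13.6539 = 83.23.

83.23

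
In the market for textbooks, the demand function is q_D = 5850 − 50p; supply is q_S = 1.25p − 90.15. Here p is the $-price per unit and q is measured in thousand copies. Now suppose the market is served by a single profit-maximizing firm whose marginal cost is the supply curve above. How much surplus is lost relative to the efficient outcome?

$0.70 thousand

In inverse form: demand p = 117 − 0.02q, supply p = 72.12 + 0.8q.
Competitive equilibrium: 117 − 0.02q = 72.12 + 0.8q → q* = 54.7317, p* = 115.9054.
Marginal revenue: MR = 117 − 0.04q. Set MR = MC: 117 − 0.04q = 72.12 + 0.8q → q_m = 53.4286.
Price p_m = 117 − 0.02·53.4286 = 115.9314; MC(q_m) = 72.12 + 0.8·53.4286 = 114.8629.
Competitive q* = 54.7317, so Δq = 1.3031; wedge = 115.9314 − 114.8629 = 1.0685.
Deadweight loss = ½ × 1.3031 × 1.0685 = $0.70 thousand.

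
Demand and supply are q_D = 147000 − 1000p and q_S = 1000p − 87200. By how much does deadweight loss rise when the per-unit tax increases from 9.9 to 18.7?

62920

In inverse form: demand p = 147 − 0.001q, supply p = 87.2 + 0.001q.
Competitive equilibrium: 147 − 0.001q = 87.2 + 0.001q → q* = 29900, p* = 117.1.
For a per-unit tax t: Δq = t/0.002, so DWL = ½·t·(t/0.002) = t²/0.004.
At t = 9.9: DWL = 24502.5. At t = 18.7: DWL = 87422.5.
Increase = 87422.5 − 24502.5 = 62920.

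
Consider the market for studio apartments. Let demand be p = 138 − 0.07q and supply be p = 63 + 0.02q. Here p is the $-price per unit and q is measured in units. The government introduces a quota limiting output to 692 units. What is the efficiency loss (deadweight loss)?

Competitive equilibrium: 138 − 0.07q = 63 + 0.02q → q* = 833.3333, p* = 79.6667.
At q = 692: demand price = 138 − 0.07·692 = 89.56; supply price = 63 + 0.02·692 = 76.84.
Δq = 833.3333 − 692 = 141.3333; wedge = 89.56 − 76.84 = 12.72.
DWL = ½ × 141.3333 × 12.72 = $898.88.

$898.88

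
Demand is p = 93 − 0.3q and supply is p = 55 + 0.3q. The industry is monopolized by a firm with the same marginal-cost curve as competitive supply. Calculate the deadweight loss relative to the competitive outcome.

Competitive equilibrium: 93 − 0.3q = 55 + 0.3q → q* = 63.3333, p* = 74.
Marginal revenue: MR = 93 − 0.6q. Set MR = MC: 93 − 0.6q = 55 + 0.3q → q_m = 42.2222.
Price p_m = 93 − 0.3·42.2222 = 80.3333; MC(q_m) = 55 + 0.3·42.2222 = 67.6667.
Competitive q* = 63.3333, so Δq = 21.1111; wedge = 80.3333 − 67.6667 = 12.6666.
Welfare loss = ½ × 21.1111 × 12.6666 = 133.70.

133.70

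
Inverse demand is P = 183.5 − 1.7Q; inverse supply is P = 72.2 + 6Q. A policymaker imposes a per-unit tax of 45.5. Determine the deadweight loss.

134.43

Competitive equilibrium: 183.5 − 1.7Q = 72.2 + 6Q → Q* = 14.4545, P* = 158.9273.
With the tax, the buyer price exceeds the seller price by 45.5: (183.5 − 1.7Q) − (72.2 + 6Q) = 45.5 → Q' = 8.5455.
ΔQ = 14.4545 − 8.5455 = 5.909; the wedge equals the tax, 45.5.
The triangle = ½ × 5.909 × 45.5 = 134.43.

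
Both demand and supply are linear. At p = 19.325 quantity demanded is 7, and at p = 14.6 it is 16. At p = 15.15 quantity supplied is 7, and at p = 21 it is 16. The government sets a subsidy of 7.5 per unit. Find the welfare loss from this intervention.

Demand slope = (14.6 − 19.325)/(16 − 7) = −0.525, so p = 23 − 0.525q.
Supply slope = (21 − 15.15)/(16 − 7) = 0.65, so p = 10.6 + 0.65q.
Competitive equilibrium: 23 − 0.525q = 10.6 + 0.65q → q* = 10.5532, p* = 17.4596.
The subsidy lowers effective supply by 7.5: p = 3.1 + 0.65q.
New quantity: 23 − 0.525q = 3.1 + 0.65q → q' = 16.9362.
Overproduction Δq = 16.9362 − 10.5532 = 6.383; wedge = subsidy = 7.5.
Deadweight loss = ½ × 6.383 × 7.5 = 23.94.

23.94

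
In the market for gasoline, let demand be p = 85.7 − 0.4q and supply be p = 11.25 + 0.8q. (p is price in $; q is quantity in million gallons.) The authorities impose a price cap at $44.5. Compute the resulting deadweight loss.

Competitive equilibrium: 85.7 − 0.4q = 11.25 + 0.8q → q* = 62.0417, p* = 60.8833.
At the ceiling p = 44.5, quantity supplied = (44.5 − 11.25)/0.8 = 41.5625.
Willingness to pay at q' = 41.5625: 85.7 − 0.4·41.5625 = 69.075.
Δq = 62.0417 − 41.5625 = 20.4792; wedge = 69.075 − 44.5 = 24.575.
The triangle = ½ × 20.4792 × 24.575 = $251.64 million.

$251.64 million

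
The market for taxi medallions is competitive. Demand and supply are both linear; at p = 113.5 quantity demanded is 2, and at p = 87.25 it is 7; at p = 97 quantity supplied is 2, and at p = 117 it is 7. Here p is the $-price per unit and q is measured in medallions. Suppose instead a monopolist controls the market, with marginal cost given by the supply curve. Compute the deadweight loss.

Demand slope = (87.25 − 113.5)/(7 − 2) = −5.25, so p = 124 − 5.25q.
Supply slope = (117 − 97)/(7 − 2) = 4, so p = 89 + 4q.
Competitive equilibrium: 124 − 5.25q = 89 + 4q → q* = 3.7838, p* = 104.1351.
Marginal revenue: MR = 124 − 10.5q. Set MR = MC: 124 − 10.5q = 89 + 4q → q_m = 2.4138.
Price p_m = 124 − 5.25·2.4138 = 111.3276; MC(q_m) = 89 + 4·2.4138 = 98.6552.
Competitive q* = 3.7838, so Δq = 1.37; wedge = 111.3276 − 98.6552 = 12.6724.
DWL = ½ × 1.37 × 12.6724 = $8.68.

$8.68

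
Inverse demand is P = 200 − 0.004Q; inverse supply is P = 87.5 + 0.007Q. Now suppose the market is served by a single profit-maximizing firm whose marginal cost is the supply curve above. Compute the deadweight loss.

Competitive equilibrium: 200 − 0.004Q = 87.5 + 0.007Q → Q* = 10227.2727, P* = 159.0909.
Marginal revenue: MR = 200 − 0.008Q. Set MR = MC: 200 − 0.008Q = 87.5 + 0.007Q → Q_m = 7500.
Price P_m = 200 − 0.004·7500 = 170; MC(Q_m) = 87.5 + 0.007·7500 = 140.
Competitive Q* = 10227.2727, so ΔQ = 2727.2727; wedge = 170 − 140 = 30.
Welfare loss = ½ × 2727.2727 × 30 = 40909.09.

40909.09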